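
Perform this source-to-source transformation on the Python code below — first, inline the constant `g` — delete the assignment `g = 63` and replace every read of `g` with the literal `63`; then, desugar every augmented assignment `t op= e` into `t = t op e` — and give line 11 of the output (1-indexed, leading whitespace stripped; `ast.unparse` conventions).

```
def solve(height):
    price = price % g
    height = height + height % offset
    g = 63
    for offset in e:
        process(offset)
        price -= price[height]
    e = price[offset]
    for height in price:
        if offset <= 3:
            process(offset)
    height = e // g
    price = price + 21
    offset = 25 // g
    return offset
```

height = e // 63

Transformed code:
def solve(height):
    price = price % 63
    height = height + height % offset
    for offset in e:
        process(offset)
        price = price - price[height]
    e = price[offset]
    for height in price:
        if offset <= 3:
            process(offset)
    height = e // 63
    price = price + 21
    offset = 25 // 63
    return offset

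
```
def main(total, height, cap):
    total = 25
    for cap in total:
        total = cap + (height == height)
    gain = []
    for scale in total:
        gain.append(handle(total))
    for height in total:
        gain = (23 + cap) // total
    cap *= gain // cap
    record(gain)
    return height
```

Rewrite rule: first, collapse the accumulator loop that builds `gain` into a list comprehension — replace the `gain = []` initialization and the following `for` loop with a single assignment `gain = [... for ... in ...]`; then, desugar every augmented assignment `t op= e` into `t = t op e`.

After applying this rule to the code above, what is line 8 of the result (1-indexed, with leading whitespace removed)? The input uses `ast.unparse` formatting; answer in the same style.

cap = cap * (gain // cap)

Transformed code:
def main(total, height, cap):
    total = 25
    for cap in total:
        total = cap + (height == height)
    gain = [handle(total) for scale in total]
    for height in total:
        gain = (23 + cap) // total
    cap = cap * (gain // cap)
    record(gain)
    return height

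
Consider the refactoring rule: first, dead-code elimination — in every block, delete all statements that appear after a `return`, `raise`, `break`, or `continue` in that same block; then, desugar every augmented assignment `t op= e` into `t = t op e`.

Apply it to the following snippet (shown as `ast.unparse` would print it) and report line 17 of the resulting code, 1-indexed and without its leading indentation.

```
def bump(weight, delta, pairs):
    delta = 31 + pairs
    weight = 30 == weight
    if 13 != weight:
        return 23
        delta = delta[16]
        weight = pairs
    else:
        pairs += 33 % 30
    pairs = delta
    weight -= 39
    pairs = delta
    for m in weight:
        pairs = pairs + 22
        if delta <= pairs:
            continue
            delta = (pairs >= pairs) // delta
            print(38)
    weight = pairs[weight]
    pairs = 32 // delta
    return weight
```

Transformed code:
def bump(weight, delta, pairs):
    delta = 31 + pairs
    weight = 30 == weight
    if 13 != weight:
        return 23
    else:
        pairs = pairs + 33 % 30
    pairs = delta
    weight = weight - 39
    pairs = delta
    for m in weight:
        pairs = pairs + 22
        if delta <= pairs:
            continue
    weight = pairs[weight]
    pairs = 32 // delta
    return weight

return weight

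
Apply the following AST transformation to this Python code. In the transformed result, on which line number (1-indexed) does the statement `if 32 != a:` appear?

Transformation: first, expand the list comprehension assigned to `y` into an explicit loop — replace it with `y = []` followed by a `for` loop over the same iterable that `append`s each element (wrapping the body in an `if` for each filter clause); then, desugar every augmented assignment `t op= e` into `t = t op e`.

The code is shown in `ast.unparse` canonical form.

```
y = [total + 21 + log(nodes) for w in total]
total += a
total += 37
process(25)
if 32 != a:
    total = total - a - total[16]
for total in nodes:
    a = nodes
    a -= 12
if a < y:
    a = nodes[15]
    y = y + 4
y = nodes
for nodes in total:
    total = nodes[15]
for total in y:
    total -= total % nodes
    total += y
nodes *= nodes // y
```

7

Transformed code:
y = []
for w in total:
    y.append(total + 21 + log(nodes))
total = total + a
total = total + 37
process(25)
if 32 != a:
    total = total - a - total[16]
for total in nodes:
    a = nodes
    a = a - 12
if a < y:
    a = nodes[15]
    y = y + 4
y = nodes
for nodes in total:
    total = nodes[15]
for total in y:
    total = total - total % nodes
    total = total + y
nodes = nodes * (nodes // y)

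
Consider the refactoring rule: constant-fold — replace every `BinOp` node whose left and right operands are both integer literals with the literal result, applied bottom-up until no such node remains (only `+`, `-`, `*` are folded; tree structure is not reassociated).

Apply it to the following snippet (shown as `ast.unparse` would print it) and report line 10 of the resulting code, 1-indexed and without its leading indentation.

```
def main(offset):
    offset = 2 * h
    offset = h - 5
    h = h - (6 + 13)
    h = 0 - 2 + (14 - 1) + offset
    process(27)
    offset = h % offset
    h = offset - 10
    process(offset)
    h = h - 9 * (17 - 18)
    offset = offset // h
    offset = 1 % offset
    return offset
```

Transformed code:
def main(offset):
    offset = 2 * h
    offset = h - 5
    h = h - 19
    h = 11 + offset
    process(27)
    offset = h % offset
    h = offset - 10
    process(offset)
    h = h - -9
    offset = offset // h
    offset = 1 % offset
    return offset

h = h - -9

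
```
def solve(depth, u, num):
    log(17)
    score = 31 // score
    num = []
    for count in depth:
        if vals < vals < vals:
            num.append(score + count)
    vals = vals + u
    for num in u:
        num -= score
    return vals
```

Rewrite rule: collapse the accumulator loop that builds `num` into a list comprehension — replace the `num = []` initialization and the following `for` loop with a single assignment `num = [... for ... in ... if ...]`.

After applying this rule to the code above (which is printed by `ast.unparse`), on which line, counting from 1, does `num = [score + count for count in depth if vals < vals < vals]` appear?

Transformed code:
def solve(depth, u, num):
    log(17)
    score = 31 // score
    num = [score + count for count in depth if vals < vals < vals]
    vals = vals + u
    for num in u:
        num -= score
    return vals

4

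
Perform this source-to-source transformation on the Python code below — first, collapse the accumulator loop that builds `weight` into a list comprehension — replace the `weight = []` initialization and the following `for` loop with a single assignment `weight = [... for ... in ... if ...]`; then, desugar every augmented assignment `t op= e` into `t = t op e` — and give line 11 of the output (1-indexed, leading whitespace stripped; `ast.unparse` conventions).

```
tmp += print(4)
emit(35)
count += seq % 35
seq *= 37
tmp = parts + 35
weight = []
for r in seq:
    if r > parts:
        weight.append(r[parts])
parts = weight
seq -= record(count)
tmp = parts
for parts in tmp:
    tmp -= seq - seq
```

Transformed code:
tmp = tmp + print(4)
emit(35)
count = count + seq % 35
seq = seq * 37
tmp = parts + 35
weight = [r[parts] for r in seq if r > parts]
parts = weight
seq = seq - record(count)
tmp = parts
for parts in tmp:
    tmp = tmp - (seq - seq)

tmp = tmp - (seq - seq)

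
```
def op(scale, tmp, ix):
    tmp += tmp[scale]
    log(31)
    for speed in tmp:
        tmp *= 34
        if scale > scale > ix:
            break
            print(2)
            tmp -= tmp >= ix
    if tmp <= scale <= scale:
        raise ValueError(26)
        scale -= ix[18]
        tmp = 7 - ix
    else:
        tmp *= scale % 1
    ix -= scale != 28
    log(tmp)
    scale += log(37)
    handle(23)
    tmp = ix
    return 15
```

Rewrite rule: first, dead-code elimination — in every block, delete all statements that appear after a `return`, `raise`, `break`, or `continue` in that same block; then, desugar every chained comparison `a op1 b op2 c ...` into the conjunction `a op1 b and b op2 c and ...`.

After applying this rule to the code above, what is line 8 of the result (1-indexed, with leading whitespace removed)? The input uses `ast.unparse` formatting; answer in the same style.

Transformed code:
def op(scale, tmp, ix):
    tmp += tmp[scale]
    log(31)
    for speed in tmp:
        tmp *= 34
        if scale > scale and scale > ix:
            break
    if tmp <= scale and scale <= scale:
        raise ValueError(26)
    else:
        tmp *= scale % 1
    ix -= scale != 28
    log(tmp)
    scale += log(37)
    handle(23)
    tmp = ix
    return 15

if tmp <= scale and scale <= scale:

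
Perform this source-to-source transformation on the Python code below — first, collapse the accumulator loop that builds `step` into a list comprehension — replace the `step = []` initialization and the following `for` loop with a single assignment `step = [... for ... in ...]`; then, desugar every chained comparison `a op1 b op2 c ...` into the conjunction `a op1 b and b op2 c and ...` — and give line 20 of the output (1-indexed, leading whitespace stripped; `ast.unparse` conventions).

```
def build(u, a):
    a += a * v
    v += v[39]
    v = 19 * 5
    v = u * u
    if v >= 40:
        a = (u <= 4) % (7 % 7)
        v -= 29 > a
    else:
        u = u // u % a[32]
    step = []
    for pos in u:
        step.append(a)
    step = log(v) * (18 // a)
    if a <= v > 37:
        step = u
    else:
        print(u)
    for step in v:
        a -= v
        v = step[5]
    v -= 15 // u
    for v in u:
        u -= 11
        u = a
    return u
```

Transformed code:
def build(u, a):
    a += a * v
    v += v[39]
    v = 19 * 5
    v = u * u
    if v >= 40:
        a = (u <= 4) % (7 % 7)
        v -= 29 > a
    else:
        u = u // u % a[32]
    step = [a for pos in u]
    step = log(v) * (18 // a)
    if a <= v and v > 37:
        step = u
    else:
        print(u)
    for step in v:
        a -= v
        v = step[5]
    v -= 15 // u
    for v in u:
        u -= 11
        u = a
    return u

v -= 15 // u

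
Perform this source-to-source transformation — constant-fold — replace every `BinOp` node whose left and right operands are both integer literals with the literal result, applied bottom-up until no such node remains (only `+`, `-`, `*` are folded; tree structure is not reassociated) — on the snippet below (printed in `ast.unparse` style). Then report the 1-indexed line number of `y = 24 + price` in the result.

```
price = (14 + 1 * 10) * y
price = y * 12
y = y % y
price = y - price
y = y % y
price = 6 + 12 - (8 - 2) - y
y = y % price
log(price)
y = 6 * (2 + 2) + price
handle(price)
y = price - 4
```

Transformed code:
price = 24 * y
price = y * 12
y = y % y
price = y - price
y = y % y
price = 12 - y
y = y % price
log(price)
y = 24 + price
handle(price)
y = price - 4

9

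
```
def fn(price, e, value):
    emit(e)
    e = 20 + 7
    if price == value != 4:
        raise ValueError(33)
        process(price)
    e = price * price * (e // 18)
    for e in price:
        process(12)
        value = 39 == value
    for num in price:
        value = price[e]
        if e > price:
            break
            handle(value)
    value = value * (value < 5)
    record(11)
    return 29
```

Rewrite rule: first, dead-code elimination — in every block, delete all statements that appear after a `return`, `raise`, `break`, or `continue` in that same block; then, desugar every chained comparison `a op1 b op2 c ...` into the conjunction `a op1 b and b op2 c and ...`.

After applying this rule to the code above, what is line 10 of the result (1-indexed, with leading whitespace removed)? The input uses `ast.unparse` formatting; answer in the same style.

Transformed code:
def fn(price, e, value):
    emit(e)
    e = 20 + 7
    if price == value and value != 4:
        raise ValueError(33)
    e = price * price * (e // 18)
    for e in price:
        process(12)
        value = 39 == value
    for num in price:
        value = price[e]
        if e > price:
            break
    value = value * (value < 5)
    record(11)
    return 29

for num in price:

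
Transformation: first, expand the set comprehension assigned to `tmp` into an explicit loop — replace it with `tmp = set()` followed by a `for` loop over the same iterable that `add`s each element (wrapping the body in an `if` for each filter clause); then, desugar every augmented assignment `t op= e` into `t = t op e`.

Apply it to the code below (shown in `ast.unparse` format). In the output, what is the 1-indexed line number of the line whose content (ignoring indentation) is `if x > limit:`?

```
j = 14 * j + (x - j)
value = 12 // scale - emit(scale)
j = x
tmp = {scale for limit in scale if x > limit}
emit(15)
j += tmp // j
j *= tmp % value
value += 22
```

Transformed code:
j = 14 * j + (x - j)
value = 12 // scale - emit(scale)
j = x
tmp = set()
for limit in scale:
    if x > limit:
        tmp.add(scale)
emit(15)
j = j + tmp // j
j = j * (tmp % value)
value = value + 22

6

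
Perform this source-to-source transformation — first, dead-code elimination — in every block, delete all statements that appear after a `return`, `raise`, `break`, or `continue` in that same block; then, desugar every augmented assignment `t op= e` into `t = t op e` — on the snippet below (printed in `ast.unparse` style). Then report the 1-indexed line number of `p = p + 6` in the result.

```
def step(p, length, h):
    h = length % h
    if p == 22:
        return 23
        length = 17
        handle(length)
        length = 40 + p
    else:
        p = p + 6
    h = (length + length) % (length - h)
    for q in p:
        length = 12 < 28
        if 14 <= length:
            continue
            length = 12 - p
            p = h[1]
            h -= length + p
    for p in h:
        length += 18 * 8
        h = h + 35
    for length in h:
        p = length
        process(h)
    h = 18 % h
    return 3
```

6

Transformed code:
def step(p, length, h):
    h = length % h
    if p == 22:
        return 23
    else:
        p = p + 6
    h = (length + length) % (length - h)
    for q in p:
        length = 12 < 28
        if 14 <= length:
            continue
    for p in h:
        length = length + 18 * 8
        h = h + 35
    for length in h:
        p = length
        process(h)
    h = 18 % h
    return 3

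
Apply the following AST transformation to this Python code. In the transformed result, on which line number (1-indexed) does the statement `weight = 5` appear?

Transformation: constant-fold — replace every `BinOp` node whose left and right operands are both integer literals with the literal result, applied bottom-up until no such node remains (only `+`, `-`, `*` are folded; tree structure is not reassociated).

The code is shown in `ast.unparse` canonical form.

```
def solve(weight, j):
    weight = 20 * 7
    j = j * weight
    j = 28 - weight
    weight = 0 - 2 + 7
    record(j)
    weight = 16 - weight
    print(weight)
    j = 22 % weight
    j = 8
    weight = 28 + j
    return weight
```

Transformed code:
def solve(weight, j):
    weight = 140
    j = j * weight
    j = 28 - weight
    weight = 5
    record(j)
    weight = 16 - weight
    print(weight)
    j = 22 % weight
    j = 8
    weight = 28 + j
    return weight

5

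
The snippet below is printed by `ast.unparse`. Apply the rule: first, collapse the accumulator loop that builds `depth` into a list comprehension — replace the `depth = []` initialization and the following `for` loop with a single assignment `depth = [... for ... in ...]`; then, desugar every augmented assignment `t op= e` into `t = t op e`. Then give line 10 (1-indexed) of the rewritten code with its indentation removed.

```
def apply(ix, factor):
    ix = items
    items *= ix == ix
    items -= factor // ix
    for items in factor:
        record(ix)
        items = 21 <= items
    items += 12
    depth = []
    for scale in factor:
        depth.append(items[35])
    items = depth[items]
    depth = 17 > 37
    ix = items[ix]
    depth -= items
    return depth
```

Transformed code:
def apply(ix, factor):
    ix = items
    items = items * (ix == ix)
    items = items - factor // ix
    for items in factor:
        record(ix)
        items = 21 <= items
    items = items + 12
    depth = [items[35] for scale in factor]
    items = depth[items]
    depth = 17 > 37
    ix = items[ix]
    depth = depth - items
    return depth

items = depth[items]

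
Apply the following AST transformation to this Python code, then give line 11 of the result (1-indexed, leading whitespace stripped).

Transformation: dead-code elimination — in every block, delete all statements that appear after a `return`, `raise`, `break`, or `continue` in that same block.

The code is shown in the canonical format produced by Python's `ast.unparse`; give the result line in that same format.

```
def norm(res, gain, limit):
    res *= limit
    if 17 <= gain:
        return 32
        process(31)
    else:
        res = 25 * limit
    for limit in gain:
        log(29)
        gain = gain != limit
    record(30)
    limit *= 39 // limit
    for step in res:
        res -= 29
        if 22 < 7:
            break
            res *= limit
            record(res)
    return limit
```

limit *= 39 // limit

Transformed code:
def norm(res, gain, limit):
    res *= limit
    if 17 <= gain:
        return 32
    else:
        res = 25 * limit
    for limit in gain:
        log(29)
        gain = gain != limit
    record(30)
    limit *= 39 // limit
    for step in res:
        res -= 29
        if 22 < 7:
            break
    return limit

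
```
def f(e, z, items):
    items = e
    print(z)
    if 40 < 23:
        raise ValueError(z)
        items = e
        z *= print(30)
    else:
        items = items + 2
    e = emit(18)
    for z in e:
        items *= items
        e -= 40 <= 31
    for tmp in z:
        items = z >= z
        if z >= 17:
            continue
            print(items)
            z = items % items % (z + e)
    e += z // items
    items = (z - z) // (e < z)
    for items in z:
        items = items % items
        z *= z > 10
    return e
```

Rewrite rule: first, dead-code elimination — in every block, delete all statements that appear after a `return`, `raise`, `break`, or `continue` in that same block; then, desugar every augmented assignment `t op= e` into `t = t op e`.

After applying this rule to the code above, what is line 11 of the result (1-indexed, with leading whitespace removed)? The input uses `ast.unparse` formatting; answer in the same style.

Transformed code:
def f(e, z, items):
    items = e
    print(z)
    if 40 < 23:
        raise ValueError(z)
    else:
        items = items + 2
    e = emit(18)
    for z in e:
        items = items * items
        e = e - (40 <= 31)
    for tmp in z:
        items = z >= z
        if z >= 17:
            continue
    e = e + z // items
    items = (z - z) // (e < z)
    for items in z:
        items = items % items
        z = z * (z > 10)
    return e

e = e - (40 <= 31)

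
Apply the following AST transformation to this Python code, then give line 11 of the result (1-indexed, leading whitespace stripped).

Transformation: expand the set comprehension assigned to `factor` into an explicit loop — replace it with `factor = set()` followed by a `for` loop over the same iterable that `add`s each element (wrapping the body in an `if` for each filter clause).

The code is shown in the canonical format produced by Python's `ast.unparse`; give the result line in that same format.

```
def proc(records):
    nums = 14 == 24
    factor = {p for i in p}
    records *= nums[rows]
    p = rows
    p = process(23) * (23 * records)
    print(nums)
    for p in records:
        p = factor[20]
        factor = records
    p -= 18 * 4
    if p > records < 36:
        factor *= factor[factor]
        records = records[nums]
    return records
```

p = factor[20]

Transformed code:
def proc(records):
    nums = 14 == 24
    factor = set()
    for i in p:
        factor.add(p)
    records *= nums[rows]
    p = rows
    p = process(23) * (23 * records)
    print(nums)
    for p in records:
        p = factor[20]
        factor = records
    p -= 18 * 4
    if p > records < 36:
        factor *= factor[factor]
        records = records[nums]
    return records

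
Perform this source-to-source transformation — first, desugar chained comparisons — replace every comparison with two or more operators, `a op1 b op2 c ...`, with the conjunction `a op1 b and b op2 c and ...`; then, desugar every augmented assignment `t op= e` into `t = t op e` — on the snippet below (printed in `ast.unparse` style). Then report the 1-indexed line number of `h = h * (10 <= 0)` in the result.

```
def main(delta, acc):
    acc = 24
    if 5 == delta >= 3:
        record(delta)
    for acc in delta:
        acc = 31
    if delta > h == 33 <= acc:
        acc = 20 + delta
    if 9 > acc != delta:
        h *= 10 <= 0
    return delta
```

10

Transformed code:
def main(delta, acc):
    acc = 24
    if 5 == delta and delta >= 3:
        record(delta)
    for acc in delta:
        acc = 31
    if delta > h and h == 33 and (33 <= acc):
        acc = 20 + delta
    if 9 > acc and acc != delta:
        h = h * (10 <= 0)
    return delta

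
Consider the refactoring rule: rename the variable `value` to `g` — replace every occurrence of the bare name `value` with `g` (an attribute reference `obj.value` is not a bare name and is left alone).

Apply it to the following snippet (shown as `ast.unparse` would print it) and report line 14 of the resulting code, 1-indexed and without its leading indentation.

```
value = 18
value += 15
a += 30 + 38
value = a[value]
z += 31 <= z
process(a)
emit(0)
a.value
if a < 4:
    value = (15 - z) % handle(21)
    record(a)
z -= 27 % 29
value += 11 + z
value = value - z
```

Transformed code:
g = 18
g += 15
a += 30 + 38
g = a[g]
z += 31 <= z
process(a)
emit(0)
a.value
if a < 4:
    g = (15 - z) % handle(21)
    record(a)
z -= 27 % 29
g += 11 + z
g = g - z

g = g - z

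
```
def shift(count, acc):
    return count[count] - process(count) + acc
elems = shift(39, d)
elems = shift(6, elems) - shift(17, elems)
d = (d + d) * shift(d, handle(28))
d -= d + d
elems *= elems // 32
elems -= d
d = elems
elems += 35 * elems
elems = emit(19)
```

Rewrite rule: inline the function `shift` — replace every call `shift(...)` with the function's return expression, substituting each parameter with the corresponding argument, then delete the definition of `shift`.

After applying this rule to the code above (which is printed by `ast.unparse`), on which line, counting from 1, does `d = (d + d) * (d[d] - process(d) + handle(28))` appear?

Transformed code:
elems = 39[39] - process(39) + d
elems = 6[6] - process(6) + elems - (17[17] - process(17) + elems)
d = (d + d) * (d[d] - process(d) + handle(28))
d -= d + d
elems *= elems // 32
elems -= d
d = elems
elems += 35 * elems
elems = emit(19)

3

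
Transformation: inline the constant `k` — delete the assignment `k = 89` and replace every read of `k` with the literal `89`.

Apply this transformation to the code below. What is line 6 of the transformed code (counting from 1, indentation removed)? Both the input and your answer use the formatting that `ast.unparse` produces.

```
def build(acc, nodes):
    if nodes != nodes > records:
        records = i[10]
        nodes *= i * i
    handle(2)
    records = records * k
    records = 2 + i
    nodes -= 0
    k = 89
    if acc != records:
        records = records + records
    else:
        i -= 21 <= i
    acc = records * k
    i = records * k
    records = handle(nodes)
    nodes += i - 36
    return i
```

Transformed code:
def build(acc, nodes):
    if nodes != nodes > records:
        records = i[10]
        nodes *= i * i
    handle(2)
    records = records * 89
    records = 2 + i
    nodes -= 0
    if acc != records:
        records = records + records
    else:
        i -= 21 <= i
    acc = records * 89
    i = records * 89
    records = handle(nodes)
    nodes += i - 36
    return i

records = records * 89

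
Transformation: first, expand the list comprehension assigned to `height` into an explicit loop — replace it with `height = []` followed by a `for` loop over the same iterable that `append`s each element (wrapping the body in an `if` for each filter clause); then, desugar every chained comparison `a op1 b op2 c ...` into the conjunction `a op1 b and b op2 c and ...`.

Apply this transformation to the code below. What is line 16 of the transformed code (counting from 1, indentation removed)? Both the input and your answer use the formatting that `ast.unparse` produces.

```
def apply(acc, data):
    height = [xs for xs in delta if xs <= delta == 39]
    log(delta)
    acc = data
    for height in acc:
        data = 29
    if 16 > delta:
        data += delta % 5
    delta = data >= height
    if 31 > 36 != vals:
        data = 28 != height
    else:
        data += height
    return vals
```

Transformed code:
def apply(acc, data):
    height = []
    for xs in delta:
        if xs <= delta and delta == 39:
            height.append(xs)
    log(delta)
    acc = data
    for height in acc:
        data = 29
    if 16 > delta:
        data += delta % 5
    delta = data >= height
    if 31 > 36 and 36 != vals:
        data = 28 != height
    else:
        data += height
    return vals

data += height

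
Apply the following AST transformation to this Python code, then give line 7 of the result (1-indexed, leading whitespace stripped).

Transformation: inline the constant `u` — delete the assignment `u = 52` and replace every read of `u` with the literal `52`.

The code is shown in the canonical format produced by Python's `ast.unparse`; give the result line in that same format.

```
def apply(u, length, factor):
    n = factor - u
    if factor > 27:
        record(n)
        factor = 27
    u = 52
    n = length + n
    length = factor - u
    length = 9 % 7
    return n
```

length = factor - 52

Transformed code:
def apply(u, length, factor):
    n = factor - 52
    if factor > 27:
        record(n)
        factor = 27
    n = length + n
    length = factor - 52
    length = 9 % 7
    return n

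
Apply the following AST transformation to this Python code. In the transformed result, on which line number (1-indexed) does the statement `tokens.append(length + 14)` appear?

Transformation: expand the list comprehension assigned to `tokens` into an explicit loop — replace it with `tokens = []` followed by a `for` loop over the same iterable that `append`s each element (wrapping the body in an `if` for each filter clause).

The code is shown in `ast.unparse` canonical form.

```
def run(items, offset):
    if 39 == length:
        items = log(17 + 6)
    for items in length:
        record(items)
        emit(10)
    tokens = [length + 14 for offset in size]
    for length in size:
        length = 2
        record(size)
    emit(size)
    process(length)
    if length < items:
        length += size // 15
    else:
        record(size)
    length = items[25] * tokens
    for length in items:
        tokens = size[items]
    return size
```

Transformed code:
def run(items, offset):
    if 39 == length:
        items = log(17 + 6)
    for items in length:
        record(items)
        emit(10)
    tokens = []
    for offset in size:
        tokens.append(length + 14)
    for length in size:
        length = 2
        record(size)
    emit(size)
    process(length)
    if length < items:
        length += size // 15
    else:
        record(size)
    length = items[25] * tokens
    for length in items:
        tokens = size[items]
    return size

9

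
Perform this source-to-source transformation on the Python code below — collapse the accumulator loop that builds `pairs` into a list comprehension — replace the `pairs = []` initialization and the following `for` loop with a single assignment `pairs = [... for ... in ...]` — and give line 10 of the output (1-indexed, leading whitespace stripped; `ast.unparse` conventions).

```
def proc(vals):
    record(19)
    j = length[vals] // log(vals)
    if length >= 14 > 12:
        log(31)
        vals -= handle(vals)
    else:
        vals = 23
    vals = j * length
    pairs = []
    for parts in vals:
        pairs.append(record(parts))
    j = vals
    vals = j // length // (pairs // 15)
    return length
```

pairs = [record(parts) for parts in vals]

Transformed code:
def proc(vals):
    record(19)
    j = length[vals] // log(vals)
    if length >= 14 > 12:
        log(31)
        vals -= handle(vals)
    else:
        vals = 23
    vals = j * length
    pairs = [record(parts) for parts in vals]
    j = vals
    vals = j // length // (pairs // 15)
    return length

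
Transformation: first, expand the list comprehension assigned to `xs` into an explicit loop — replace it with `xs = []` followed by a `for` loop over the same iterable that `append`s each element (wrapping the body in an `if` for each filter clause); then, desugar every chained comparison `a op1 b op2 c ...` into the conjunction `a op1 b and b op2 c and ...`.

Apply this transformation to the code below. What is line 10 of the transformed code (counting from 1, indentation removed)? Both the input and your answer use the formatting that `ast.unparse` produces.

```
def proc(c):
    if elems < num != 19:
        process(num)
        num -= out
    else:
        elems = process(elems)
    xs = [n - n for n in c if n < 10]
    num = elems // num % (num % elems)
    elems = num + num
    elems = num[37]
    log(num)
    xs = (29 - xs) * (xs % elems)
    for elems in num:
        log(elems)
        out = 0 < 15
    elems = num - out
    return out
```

Transformed code:
def proc(c):
    if elems < num and num != 19:
        process(num)
        num -= out
    else:
        elems = process(elems)
    xs = []
    for n in c:
        if n < 10:
            xs.append(n - n)
    num = elems // num % (num % elems)
    elems = num + num
    elems = num[37]
    log(num)
    xs = (29 - xs) * (xs % elems)
    for elems in num:
        log(elems)
        out = 0 < 15
    elems = num - out
    return out

xs.append(n - n)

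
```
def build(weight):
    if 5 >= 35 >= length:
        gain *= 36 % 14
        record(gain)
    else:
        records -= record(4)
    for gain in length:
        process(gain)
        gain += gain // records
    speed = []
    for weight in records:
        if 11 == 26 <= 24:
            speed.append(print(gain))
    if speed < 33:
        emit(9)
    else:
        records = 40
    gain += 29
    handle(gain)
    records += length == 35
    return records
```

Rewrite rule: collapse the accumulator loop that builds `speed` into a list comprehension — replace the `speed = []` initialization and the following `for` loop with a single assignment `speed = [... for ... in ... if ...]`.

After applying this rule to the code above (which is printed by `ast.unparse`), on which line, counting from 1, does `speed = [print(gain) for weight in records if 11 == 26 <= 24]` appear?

Transformed code:
def build(weight):
    if 5 >= 35 >= length:
        gain *= 36 % 14
        record(gain)
    else:
        records -= record(4)
    for gain in length:
        process(gain)
        gain += gain // records
    speed = [print(gain) for weight in records if 11 == 26 <= 24]
    if speed < 33:
        emit(9)
    else:
        records = 40
    gain += 29
    handle(gain)
    records += length == 35
    return records

10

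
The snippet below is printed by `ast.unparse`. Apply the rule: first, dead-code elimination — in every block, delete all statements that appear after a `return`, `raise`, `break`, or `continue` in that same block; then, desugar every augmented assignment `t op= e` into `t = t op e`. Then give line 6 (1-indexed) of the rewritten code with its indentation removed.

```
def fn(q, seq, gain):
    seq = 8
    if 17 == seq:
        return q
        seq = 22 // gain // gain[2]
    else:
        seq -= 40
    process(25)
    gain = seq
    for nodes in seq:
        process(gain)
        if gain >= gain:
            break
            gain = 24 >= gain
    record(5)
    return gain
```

Transformed code:
def fn(q, seq, gain):
    seq = 8
    if 17 == seq:
        return q
    else:
        seq = seq - 40
    process(25)
    gain = seq
    for nodes in seq:
        process(gain)
        if gain >= gain:
            break
    record(5)
    return gain

seq = seq - 40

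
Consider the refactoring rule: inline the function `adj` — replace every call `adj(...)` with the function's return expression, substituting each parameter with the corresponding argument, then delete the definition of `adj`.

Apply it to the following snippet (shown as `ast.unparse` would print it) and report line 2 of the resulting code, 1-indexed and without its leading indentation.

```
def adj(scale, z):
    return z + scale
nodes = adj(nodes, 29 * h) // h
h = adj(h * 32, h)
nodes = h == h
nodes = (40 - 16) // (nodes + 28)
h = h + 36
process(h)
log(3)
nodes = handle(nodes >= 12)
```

Transformed code:
nodes = (29 * h + nodes) // h
h = h + h * 32
nodes = h == h
nodes = (40 - 16) // (nodes + 28)
h = h + 36
process(h)
log(3)
nodes = handle(nodes >= 12)

h = h + h * 32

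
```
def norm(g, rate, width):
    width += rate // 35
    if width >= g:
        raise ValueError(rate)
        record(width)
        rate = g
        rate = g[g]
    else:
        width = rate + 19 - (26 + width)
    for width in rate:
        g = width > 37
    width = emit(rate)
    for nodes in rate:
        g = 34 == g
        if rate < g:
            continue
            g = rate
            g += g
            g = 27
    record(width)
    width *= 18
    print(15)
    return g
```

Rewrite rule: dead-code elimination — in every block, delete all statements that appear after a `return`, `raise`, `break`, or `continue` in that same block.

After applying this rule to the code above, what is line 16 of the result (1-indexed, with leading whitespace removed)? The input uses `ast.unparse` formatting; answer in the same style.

print(15)

Transformed code:
def norm(g, rate, width):
    width += rate // 35
    if width >= g:
        raise ValueError(rate)
    else:
        width = rate + 19 - (26 + width)
    for width in rate:
        g = width > 37
    width = emit(rate)
    for nodes in rate:
        g = 34 == g
        if rate < g:
            continue
    record(width)
    width *= 18
    print(15)
    return g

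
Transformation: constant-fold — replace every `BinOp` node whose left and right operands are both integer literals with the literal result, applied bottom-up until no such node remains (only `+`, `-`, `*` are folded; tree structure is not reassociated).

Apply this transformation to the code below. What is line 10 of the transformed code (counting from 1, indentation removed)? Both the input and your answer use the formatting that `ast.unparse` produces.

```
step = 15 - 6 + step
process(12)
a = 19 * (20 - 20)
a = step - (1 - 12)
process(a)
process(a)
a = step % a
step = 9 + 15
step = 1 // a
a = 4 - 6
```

Transformed code:
step = 9 + step
process(12)
a = 0
a = step - -11
process(a)
process(a)
a = step % a
step = 24
step = 1 // a
a = -2

a = -2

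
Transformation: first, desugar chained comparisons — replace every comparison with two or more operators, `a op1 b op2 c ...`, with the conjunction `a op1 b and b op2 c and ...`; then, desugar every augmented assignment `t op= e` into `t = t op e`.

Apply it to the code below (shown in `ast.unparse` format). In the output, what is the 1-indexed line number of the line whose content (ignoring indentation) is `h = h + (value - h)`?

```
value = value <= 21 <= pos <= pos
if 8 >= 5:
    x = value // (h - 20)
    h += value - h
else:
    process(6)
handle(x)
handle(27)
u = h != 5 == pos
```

4

Transformed code:
value = value <= 21 and 21 <= pos and (pos <= pos)
if 8 >= 5:
    x = value // (h - 20)
    h = h + (value - h)
else:
    process(6)
handle(x)
handle(27)
u = h != 5 and 5 == pos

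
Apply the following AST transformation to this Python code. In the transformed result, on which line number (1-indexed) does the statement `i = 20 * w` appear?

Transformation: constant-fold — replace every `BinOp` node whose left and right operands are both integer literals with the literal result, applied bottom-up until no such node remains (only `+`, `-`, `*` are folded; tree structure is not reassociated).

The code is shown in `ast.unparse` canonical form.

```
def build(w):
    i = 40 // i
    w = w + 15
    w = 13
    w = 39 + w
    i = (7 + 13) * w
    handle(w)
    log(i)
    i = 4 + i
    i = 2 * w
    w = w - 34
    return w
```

6

Transformed code:
def build(w):
    i = 40 // i
    w = w + 15
    w = 13
    w = 39 + w
    i = 20 * w
    handle(w)
    log(i)
    i = 4 + i
    i = 2 * w
    w = w - 34
    return w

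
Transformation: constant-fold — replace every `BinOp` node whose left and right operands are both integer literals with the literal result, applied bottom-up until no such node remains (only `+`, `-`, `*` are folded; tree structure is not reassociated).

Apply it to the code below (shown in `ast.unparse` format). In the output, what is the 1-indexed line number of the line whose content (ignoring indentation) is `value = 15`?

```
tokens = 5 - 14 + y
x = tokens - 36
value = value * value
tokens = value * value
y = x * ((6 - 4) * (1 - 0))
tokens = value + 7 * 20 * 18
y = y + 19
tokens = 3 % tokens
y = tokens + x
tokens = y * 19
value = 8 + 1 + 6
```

11

Transformed code:
tokens = -9 + y
x = tokens - 36
value = value * value
tokens = value * value
y = x * 2
tokens = value + 2520
y = y + 19
tokens = 3 % tokens
y = tokens + x
tokens = y * 19
value = 15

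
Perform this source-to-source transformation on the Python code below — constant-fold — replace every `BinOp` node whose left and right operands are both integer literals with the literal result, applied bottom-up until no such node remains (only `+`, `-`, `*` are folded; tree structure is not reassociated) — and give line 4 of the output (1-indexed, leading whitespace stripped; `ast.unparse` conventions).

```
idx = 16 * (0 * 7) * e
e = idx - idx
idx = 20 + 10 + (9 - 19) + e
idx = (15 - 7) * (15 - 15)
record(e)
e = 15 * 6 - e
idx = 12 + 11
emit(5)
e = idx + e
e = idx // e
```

Transformed code:
idx = 0 * e
e = idx - idx
idx = 20 + e
idx = 0
record(e)
e = 90 - e
idx = 23
emit(5)
e = idx + e
e = idx // e

idx = 0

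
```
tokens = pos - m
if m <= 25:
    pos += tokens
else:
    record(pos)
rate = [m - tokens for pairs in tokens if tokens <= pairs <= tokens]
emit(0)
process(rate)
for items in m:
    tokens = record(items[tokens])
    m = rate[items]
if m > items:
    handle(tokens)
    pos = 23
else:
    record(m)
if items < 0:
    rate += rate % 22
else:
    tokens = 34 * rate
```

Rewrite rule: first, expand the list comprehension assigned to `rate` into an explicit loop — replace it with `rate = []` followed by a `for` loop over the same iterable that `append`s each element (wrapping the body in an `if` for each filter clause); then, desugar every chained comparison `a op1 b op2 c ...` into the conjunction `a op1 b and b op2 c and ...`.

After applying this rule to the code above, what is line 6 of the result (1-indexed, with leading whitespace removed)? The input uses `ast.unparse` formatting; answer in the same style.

rate = []

Transformed code:
tokens = pos - m
if m <= 25:
    pos += tokens
else:
    record(pos)
rate = []
for pairs in tokens:
    if tokens <= pairs and pairs <= tokens:
        rate.append(m - tokens)
emit(0)
process(rate)
for items in m:
    tokens = record(items[tokens])
    m = rate[items]
if m > items:
    handle(tokens)
    pos = 23
else:
    record(m)
if items < 0:
    rate += rate % 22
else:
    tokens = 34 * rate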